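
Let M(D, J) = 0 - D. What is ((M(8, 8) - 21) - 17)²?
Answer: 2116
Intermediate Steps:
M(D, J) = -D
((M(8, 8) - 21) - 17)² = ((-1*8 - 21) - 17)² = ((-8 - 21) - 17)² = (-29 - 17)² = (-46)² = 2116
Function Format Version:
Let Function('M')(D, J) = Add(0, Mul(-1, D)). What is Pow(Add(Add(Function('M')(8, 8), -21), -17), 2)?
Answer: 2116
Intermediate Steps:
Function('M')(D, J) = Mul(-1, D)
Pow(Add(Add(Function('M')(8, 8), -21), -17), 2) = Pow(Add(Add(Mul(-1, 8), -21), -17), 2) = Pow(Add(Add(-8, -21), -17), 2) = Pow(Add(-29, -17), 2) = Pow(-46, 2) = 2116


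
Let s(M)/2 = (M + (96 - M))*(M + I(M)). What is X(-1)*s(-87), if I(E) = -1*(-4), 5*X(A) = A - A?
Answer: 0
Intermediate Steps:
X(A) = 0 (X(A) = (A - A)/5 = (⅕)*0 = 0)
I(E) = 4
s(M) = 768 + 192*M (s(M) = 2*((M + (96 - M))*(M + 4)) = 2*(96*(4 + M)) = 2*(384 + 96*M) = 768 + 192*M)
X(-1)*s(-87) = 0*(768 + 192*(-87)) = 0*(768 - 16704) = 0*(-15936) = 0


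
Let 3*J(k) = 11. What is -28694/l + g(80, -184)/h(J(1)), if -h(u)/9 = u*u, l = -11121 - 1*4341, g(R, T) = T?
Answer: 3158491/935451 ≈ 3.3764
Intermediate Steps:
l = -15462 (l = -11121 - 4341 = -15462)
J(k) = 11/3 (J(k) = (⅓)*11 = 11/3)
h(u) = -9*u² (h(u) = -9*u*u = -9*u²)
-28694/l + g(80, -184)/h(J(1)) = -28694/(-15462) - 184/((-9*(11/3)²)) = -28694*(-1/15462) - 184/((-9*121/9)) = 14347/7731 - 184/(-121) = 14347/7731 - 184*(-1/121) = 14347/7731 + 184/121 = 3158491/935451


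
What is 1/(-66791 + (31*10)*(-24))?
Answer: -1/74231 ≈ -1.3471e-5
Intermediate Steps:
1/(-66791 + (31*10)*(-24)) = 1/(-66791 + 310*(-24)) = 1/(-66791 - 7440) = 1/(-74231) = -1/74231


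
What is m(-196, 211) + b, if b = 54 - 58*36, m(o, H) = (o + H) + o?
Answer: -2215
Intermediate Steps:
m(o, H) = H + 2*o (m(o, H) = (H + o) + o = H + 2*o)
b = -2034 (b = 54 - 2088 = -2034)
m(-196, 211) + b = (211 + 2*(-196)) - 2034 = (211 - 392) - 2034 = -181 - 2034 = -2215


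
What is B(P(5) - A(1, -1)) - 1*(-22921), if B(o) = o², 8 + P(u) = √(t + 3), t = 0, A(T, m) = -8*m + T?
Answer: 23213 - 34*√3 ≈ 23154.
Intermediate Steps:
A(T, m) = T - 8*m
P(u) = -8 + √3 (P(u) = -8 + √(0 + 3) = -8 + √3)
B(P(5) - A(1, -1)) - 1*(-22921) = ((-8 + √3) - (1 - 8*(-1)))² - 1*(-22921) = ((-8 + √3) - (1 + 8))² + 22921 = ((-8 + √3) - 1*9)² + 22921 = ((-8 + √3) - 9)² + 22921 = (-17 + √3)² + 22921 = 22921 + (-17 + √3)²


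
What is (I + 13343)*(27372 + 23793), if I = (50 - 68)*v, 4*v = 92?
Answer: 661512285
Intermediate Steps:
v = 23 (v = (¼)*92 = 23)
I = -414 (I = (50 - 68)*23 = -18*23 = -414)
(I + 13343)*(27372 + 23793) = (-414 + 13343)*(27372 + 23793) = 12929*51165 = 661512285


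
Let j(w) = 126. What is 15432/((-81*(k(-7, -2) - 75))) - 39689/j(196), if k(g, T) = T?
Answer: -1299449/4158 ≈ -312.52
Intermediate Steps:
15432/((-81*(k(-7, -2) - 75))) - 39689/j(196) = 15432/((-81*(-2 - 75))) - 39689/126 = 15432/((-81*(-77))) - 39689*1/126 = 15432/6237 - 39689/126 = 15432*(1/6237) - 39689/126 = 5144/2079 - 39689/126 = -1299449/4158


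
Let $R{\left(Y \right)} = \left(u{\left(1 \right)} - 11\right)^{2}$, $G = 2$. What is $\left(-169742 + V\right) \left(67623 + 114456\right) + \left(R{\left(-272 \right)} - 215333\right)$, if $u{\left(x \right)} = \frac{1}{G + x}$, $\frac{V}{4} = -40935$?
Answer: $- \frac{546482558675}{9} \approx -6.072 \cdot 10^{10}$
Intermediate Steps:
$V = -163740$ ($V = 4 \left(-40935\right) = -163740$)
$u{\left(x \right)} = \frac{1}{2 + x}$
$R{\left(Y \right)} = \frac{1024}{9}$ ($R{\left(Y \right)} = \left(\frac{1}{2 + 1} - 11\right)^{2} = \left(\frac{1}{3} - 11\right)^{2} = \left(- \frac{32}{3}\right)^{2} = \frac{1024}{9}$)
$\left(-169742 + V\right) \left(67623 + 114456\right) + \left(R{\left(-272 \right)} - 215333\right) = \left(-169742 - 163740\right) \left(67623 + 114456\right) + \left(\frac{1024}{9} - 215333\right) = \left(-333482\right) 182079 + \left(\frac{1024}{9} - 215333\right) = -60720069078 - \frac{1936973}{9} = - \frac{546482558675}{9}$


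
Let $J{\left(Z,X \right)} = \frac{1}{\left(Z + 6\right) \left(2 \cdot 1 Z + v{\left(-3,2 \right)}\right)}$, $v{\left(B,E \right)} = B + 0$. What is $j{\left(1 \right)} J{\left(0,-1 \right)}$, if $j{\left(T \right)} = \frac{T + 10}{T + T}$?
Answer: $- \frac{11}{36} \approx -0.30556$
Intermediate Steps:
$v{\left(B,E \right)} = B$
$j{\left(T \right)} = \frac{10 + T}{2 T}$
$J{\left(Z,X \right)} = \frac{1}{\left(-3 + 2 Z\right) \left(6 + Z\right)}$ ($J{\left(Z,X \right)} = \frac{1}{\left(Z + 6\right) \left(2 \cdot 1 Z - 3\right)} = \frac{1}{\left(6 + Z\right) \left(2 Z - 3\right)} = \frac{1}{\left(6 + Z\right) \left(-3 + 2 Z\right)} = \frac{1}{\left(-3 + 2 Z\right) \left(6 + Z\right)}$)
$j{\left(1 \right)} J{\left(0,-1 \right)} = \frac{\frac{1}{2} \cdot 1^{-1} \left(10 + 1\right)}{-18 + 2 \cdot 0^{2} + 9 \cdot 0} = \frac{\frac{1}{2} \cdot 1 \cdot 11}{-18 + 2 \cdot 0 + 0} = \frac{11}{2 \left(-18 + 0 + 0\right)} = \frac{11}{2 \left(-18\right)} = \frac{11}{2} \left(- \frac{1}{18}\right) = - \frac{11}{36}$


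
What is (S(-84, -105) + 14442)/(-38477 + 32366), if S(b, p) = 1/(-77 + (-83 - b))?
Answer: -1097591/464436 ≈ -2.3633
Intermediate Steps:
S(b, p) = 1/(-160 - b)
(S(-84, -105) + 14442)/(-38477 + 32366) = (-1/(160 - 84) + 14442)/(-38477 + 32366) = (-1/76 + 14442)/(-6111) = (-1*1/76 + 14442)*(-1/6111) = (-1/76 + 14442)*(-1/6111) = (1097591/76)*(-1/6111) = -1097591/464436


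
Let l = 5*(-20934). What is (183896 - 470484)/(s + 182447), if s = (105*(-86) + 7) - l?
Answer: -143294/139047 ≈ -1.0305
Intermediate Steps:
l = -104670
s = 95647 (s = (105*(-86) + 7) - 1*(-104670) = (-9030 + 7) + 104670 = -9023 + 104670 = 95647)
(183896 - 470484)/(s + 182447) = (183896 - 470484)/(95647 + 182447) = -286588/278094 = -286588*1/278094 = -143294/139047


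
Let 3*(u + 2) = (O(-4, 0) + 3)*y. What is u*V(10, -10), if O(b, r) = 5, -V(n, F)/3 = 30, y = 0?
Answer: 180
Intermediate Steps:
V(n, F) = -90 (V(n, F) = -3*30 = -90)
u = -2 (u = -2 + ((5 + 3)*0)/3 = -2 + (8*0)/3 = -2 + (⅓)*0 = -2 + 0 = -2)
u*V(10, -10) = -2*(-90) = 180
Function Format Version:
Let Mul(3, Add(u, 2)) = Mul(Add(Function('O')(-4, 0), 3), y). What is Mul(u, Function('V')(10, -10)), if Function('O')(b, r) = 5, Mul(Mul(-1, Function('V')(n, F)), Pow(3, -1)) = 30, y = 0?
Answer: 180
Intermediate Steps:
Function('V')(n, F) = -90 (Function('V')(n, F) = Mul(-3, 30) = -90)
u = -2 (u = Add(-2, Mul(Rational(1, 3), Mul(Add(5, 3), 0))) = Add(-2, Mul(Rational(1, 3), Mul(8, 0))) = Add(-2, Mul(Rational(1, 3), 0)) = Add(-2, 0) = -2)
Mul(u, Function('V')(10, -10)) = Mul(-2, -90) = 180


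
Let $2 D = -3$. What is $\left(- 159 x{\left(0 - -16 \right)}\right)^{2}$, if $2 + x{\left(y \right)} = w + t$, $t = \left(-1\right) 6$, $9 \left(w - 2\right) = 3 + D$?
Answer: $\frac{3441025}{4} \approx 8.6026 \cdot 10^{5}$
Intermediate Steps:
$D = - \frac{3}{2}$ ($D = \frac{1}{2} \left(-3\right) = - \frac{3}{2} \approx -1.5$)
$w = \frac{13}{6}$ ($w = 2 + \frac{3 - \frac{3}{2}}{9} = 2 + \frac{1}{9} \cdot \frac{3}{2} = 2 + \frac{1}{6} = \frac{13}{6} \approx 2.1667$)
$t = -6$
$x{\left(y \right)} = - \frac{35}{6}$ ($x{\left(y \right)} = -2 + \left(\frac{13}{6} - 6\right) = -2 - \frac{23}{6} = - \frac{35}{6}$)
$\left(- 159 x{\left(0 - -16 \right)}\right)^{2} = \left(\left(-159\right) \left(- \frac{35}{6}\right)\right)^{2} = \left(\frac{1855}{2}\right)^{2} = \frac{3441025}{4}$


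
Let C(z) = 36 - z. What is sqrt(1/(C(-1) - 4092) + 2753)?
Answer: sqrt(45267643770)/4055 ≈ 52.469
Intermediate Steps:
sqrt(1/(C(-1) - 4092) + 2753) = sqrt(1/((36 - 1*(-1)) - 4092) + 2753) = sqrt(1/((36 + 1) - 4092) + 2753) = sqrt(1/(37 - 4092) + 2753) = sqrt(1/(-4055) + 2753) = sqrt(-1/4055 + 2753) = sqrt(11163414/4055) = sqrt(45267643770)/4055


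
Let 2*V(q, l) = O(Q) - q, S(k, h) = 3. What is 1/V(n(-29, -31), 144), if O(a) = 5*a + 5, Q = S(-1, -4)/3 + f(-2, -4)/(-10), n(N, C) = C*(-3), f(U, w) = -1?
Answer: -4/165 ≈ -0.024242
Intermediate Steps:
n(N, C) = -3*C
Q = 11/10 (Q = 3/3 - 1/(-10) = 3*(⅓) - 1*(-⅒) = 1 + ⅒ = 11/10 ≈ 1.1000)
O(a) = 5 + 5*a
V(q, l) = 21/4 - q/2 (V(q, l) = ((5 + 5*(11/10)) - q)/2 = ((5 + 11/2) - q)/2 = (21/2 - q)/2 = 21/4 - q/2)
1/V(n(-29, -31), 144) = 1/(21/4 - (-3)*(-31)/2) = 1/(21/4 - ½*93) = 1/(21/4 - 93/2) = 1/(-165/4) = -4/165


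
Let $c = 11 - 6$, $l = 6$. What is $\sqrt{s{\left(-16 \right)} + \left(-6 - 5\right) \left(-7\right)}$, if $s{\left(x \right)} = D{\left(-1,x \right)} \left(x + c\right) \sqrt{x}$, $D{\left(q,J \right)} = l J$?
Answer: $\sqrt{77 + 4224 i} \approx 46.377 + 45.54 i$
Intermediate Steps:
$D{\left(q,J \right)} = 6 J$
$c = 5$
$s{\left(x \right)} = 6 x^{\frac{3}{2}} \left(5 + x\right)$ ($s{\left(x \right)} = 6 x \left(x + 5\right) \sqrt{x} = 6 x \left(5 + x\right) \sqrt{x} = 6 x^{\frac{3}{2}} \left(5 + x\right)$)
$\sqrt{s{\left(-16 \right)} + \left(-6 - 5\right) \left(-7\right)} = \sqrt{6 \left(-16\right)^{\frac{3}{2}} \left(5 - 16\right) + \left(-6 - 5\right) \left(-7\right)} = \sqrt{6 \left(- 64 i\right) \left(-11\right) - -77} = \sqrt{4224 i + 77} = \sqrt{77 + 4224 i}$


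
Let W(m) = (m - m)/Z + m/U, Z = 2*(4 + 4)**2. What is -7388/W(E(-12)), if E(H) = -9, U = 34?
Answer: 251192/9 ≈ 27910.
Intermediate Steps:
Z = 128 (Z = 2*8**2 = 2*64 = 128)
W(m) = m/34 (W(m) = (m - m)/128 + m/34 = 0*(1/128) + m*(1/34) = 0 + m/34 = m/34)
-7388/W(E(-12)) = -7388/((1/34)*(-9)) = -7388/(-9/34) = -7388*(-34/9) = 251192/9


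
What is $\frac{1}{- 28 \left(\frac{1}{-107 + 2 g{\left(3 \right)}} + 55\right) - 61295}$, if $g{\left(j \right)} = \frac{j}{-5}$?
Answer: $- \frac{541}{33993595} \approx -1.5915 \cdot 10^{-5}$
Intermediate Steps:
$g{\left(j \right)} = - \frac{j}{5}$ ($g{\left(j \right)} = j \left(- \frac{1}{5}\right) = - \frac{j}{5}$)
$\frac{1}{- 28 \left(\frac{1}{-107 + 2 g{\left(3 \right)}} + 55\right) - 61295} = \frac{1}{- 28 \left(\frac{1}{-107 + 2 \left(\left(- \frac{1}{5}\right) 3\right)} + 55\right) - 61295} = \frac{1}{- 28 \left(\frac{1}{-107 + 2 \left(- \frac{3}{5}\right)} + 55\right) - 61295} = \frac{1}{- 28 \left(\frac{1}{-107 - \frac{6}{5}} + 55\right) - 61295} = \frac{1}{- 28 \left(\frac{1}{- \frac{541}{5}} + 55\right) - 61295} = \frac{1}{- 28 \left(- \frac{5}{541} + 55\right) - 61295} = \frac{1}{\left(-28\right) \frac{29750}{541} - 61295} = \frac{1}{- \frac{833000}{541} - 61295} = \frac{1}{- \frac{33993595}{541}} = - \frac{541}{33993595}$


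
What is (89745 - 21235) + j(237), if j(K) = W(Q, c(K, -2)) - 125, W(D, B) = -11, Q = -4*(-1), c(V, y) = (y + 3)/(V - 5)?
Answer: 68374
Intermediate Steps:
c(V, y) = (3 + y)/(-5 + V)
Q = 4
j(K) = -136 (j(K) = -11 - 125 = -136)
(89745 - 21235) + j(237) = (89745 - 21235) - 136 = 68510 - 136 = 68374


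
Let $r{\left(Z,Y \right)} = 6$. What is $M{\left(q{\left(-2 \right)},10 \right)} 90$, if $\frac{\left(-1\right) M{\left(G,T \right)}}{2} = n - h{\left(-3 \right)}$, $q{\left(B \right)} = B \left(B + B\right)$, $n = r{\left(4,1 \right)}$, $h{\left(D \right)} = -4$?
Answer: $-1800$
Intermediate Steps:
$n = 6$
$q{\left(B \right)} = 2 B^{2}$ ($q{\left(B \right)} = B 2 B = 2 B^{2}$)
$M{\left(G,T \right)} = -20$ ($M{\left(G,T \right)} = - 2 \left(6 - -4\right) = - 2 \left(6 + 4\right) = \left(-2\right) 10 = -20$)
$M{\left(q{\left(-2 \right)},10 \right)} 90 = \left(-20\right) 90 = -1800$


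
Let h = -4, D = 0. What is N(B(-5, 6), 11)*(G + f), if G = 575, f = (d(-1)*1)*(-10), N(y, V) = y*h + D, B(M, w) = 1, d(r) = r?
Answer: -2340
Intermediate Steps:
N(y, V) = -4*y (N(y, V) = y*(-4) + 0 = -4*y + 0 = -4*y)
f = 10 (f = -1*1*(-10) = -1*(-10) = 10)
N(B(-5, 6), 11)*(G + f) = (-4*1)*(575 + 10) = -4*585 = -2340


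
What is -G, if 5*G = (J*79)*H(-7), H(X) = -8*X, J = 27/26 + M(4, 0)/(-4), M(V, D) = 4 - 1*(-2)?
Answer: 26544/65 ≈ 408.37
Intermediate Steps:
M(V, D) = 6 (M(V, D) = 4 + 2 = 6)
J = -6/13 (J = 27/26 + 6/(-4) = 27*(1/26) + 6*(-¼) = 27/26 - 3/2 = -6/13 ≈ -0.46154)
G = -26544/65 (G = ((-6/13*79)*(-8*(-7)))/5 = (-474/13*56)/5 = (⅕)*(-26544/13) = -26544/65 ≈ -408.37)
-G = -1*(-26544/65) = 26544/65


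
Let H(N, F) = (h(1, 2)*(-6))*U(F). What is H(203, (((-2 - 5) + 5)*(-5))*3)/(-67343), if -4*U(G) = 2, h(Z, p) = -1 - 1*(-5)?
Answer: -12/67343 ≈ -0.00017819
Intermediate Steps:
h(Z, p) = 4 (h(Z, p) = -1 + 5 = 4)
U(G) = -1/2 (U(G) = -1/4*2 = -1/2)
H(N, F) = 12 (H(N, F) = (4*(-6))*(-1/2) = -24*(-1/2) = 12)
H(203, (((-2 - 5) + 5)*(-5))*3)/(-67343) = 12/(-67343) = 12*(-1/67343) = -12/67343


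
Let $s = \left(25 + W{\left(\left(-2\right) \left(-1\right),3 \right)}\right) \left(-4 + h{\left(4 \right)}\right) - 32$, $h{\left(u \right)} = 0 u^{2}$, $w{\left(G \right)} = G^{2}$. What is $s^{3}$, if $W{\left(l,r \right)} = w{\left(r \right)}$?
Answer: $-4741632$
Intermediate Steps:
$W{\left(l,r \right)} = r^{2}$
$h{\left(u \right)} = 0$
$s = -168$ ($s = \left(25 + 3^{2}\right) \left(-4 + 0\right) - 32 = \left(25 + 9\right) \left(-4\right) - 32 = 34 \left(-4\right) - 32 = -136 - 32 = -168$)
$s^{3} = \left(-168\right)^{3} = -4741632$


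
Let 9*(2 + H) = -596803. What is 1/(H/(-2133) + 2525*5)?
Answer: 19197/242958946 ≈ 7.9013e-5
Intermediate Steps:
H = -596821/9 (H = -2 + (⅑)*(-596803) = -2 - 596803/9 = -596821/9 ≈ -66314.)
1/(H/(-2133) + 2525*5) = 1/(-596821/9/(-2133) + 2525*5) = 1/(-596821/9*(-1/2133) + 12625) = 1/(596821/19197 + 12625) = 1/(242958946/19197) = 19197/242958946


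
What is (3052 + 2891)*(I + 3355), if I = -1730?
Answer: 9657375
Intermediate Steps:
(3052 + 2891)*(I + 3355) = (3052 + 2891)*(-1730 + 3355) = 5943*1625 = 9657375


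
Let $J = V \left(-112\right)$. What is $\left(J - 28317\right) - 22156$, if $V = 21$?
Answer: $-52825$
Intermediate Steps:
$J = -2352$ ($J = 21 \left(-112\right) = -2352$)
$\left(J - 28317\right) - 22156 = \left(-2352 - 28317\right) - 22156 = -30669 - 22156 = -52825$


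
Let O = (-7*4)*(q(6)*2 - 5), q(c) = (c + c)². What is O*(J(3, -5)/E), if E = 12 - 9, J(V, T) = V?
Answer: -7924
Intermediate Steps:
E = 3
q(c) = 4*c² (q(c) = (2*c)² = 4*c²)
O = -7924 (O = (-7*4)*((4*6²)*2 - 5) = -28*((4*36)*2 - 5) = -28*(144*2 - 5) = -28*(288 - 5) = -28*283 = -7924)
O*(J(3, -5)/E) = -23772/3 = -7924*1 = -7924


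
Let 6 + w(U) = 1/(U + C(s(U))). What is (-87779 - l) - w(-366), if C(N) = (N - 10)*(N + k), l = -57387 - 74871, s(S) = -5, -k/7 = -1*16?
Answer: 87679936/1971 ≈ 44485.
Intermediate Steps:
k = 112 (k = -(-7)*16 = -7*(-16) = 112)
l = -132258
C(N) = (-10 + N)*(112 + N) (C(N) = (N - 10)*(N + 112) = (-10 + N)*(112 + N))
w(U) = -6 + 1/(-1605 + U) (w(U) = -6 + 1/(U + (-1120 + (-5)² + 102*(-5))) = -6 + 1/(U + (-1120 + 25 - 510)) = -6 + 1/(U - 1605) = -6 + 1/(-1605 + U))
(-87779 - l) - w(-366) = (-87779 - 1*(-132258)) - (9631 - 6*(-366))/(-1605 - 366) = (-87779 + 132258) - (9631 + 2196)/(-1971) = 44479 - (-1)*11827/1971 = 44479 - 1*(-11827/1971) = 44479 + 11827/1971 = 87679936/1971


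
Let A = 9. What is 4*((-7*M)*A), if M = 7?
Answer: -1764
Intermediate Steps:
4*((-7*M)*A) = 4*(-7*7*9) = 4*(-49*9) = 4*(-441) = -1764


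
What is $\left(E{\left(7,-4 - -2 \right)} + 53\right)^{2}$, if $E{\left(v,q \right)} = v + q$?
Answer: $3364$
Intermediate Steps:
$E{\left(v,q \right)} = q + v$
$\left(E{\left(7,-4 - -2 \right)} + 53\right)^{2} = \left(\left(\left(-4 - -2\right) + 7\right) + 53\right)^{2} = \left(\left(\left(-4 + 2\right) + 7\right) + 53\right)^{2} = \left(\left(-2 + 7\right) + 53\right)^{2} = \left(5 + 53\right)^{2} = 58^{2} = 3364$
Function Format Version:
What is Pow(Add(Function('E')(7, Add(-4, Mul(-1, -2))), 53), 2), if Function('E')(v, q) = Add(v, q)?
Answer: 3364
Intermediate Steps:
Function('E')(v, q) = Add(q, v)
Pow(Add(Function('E')(7, Add(-4, Mul(-1, -2))), 53), 2) = Pow(Add(Add(Add(-4, Mul(-1, -2)), 7), 53), 2) = Pow(Add(Add(Add(-4, 2), 7), 53), 2) = Pow(Add(Add(-2, 7), 53), 2) = Pow(Add(5, 53), 2) = Pow(58, 2) = 3364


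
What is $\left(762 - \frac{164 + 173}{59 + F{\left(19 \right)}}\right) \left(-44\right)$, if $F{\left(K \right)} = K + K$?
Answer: $- \frac{3237388}{97} \approx -33375.0$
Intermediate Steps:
$F{\left(K \right)} = 2 K$
$\left(762 - \frac{164 + 173}{59 + F{\left(19 \right)}}\right) \left(-44\right) = \left(762 - \frac{164 + 173}{59 + 2 \cdot 19}\right) \left(-44\right) = \left(762 - \frac{337}{59 + 38}\right) \left(-44\right) = \left(762 - \frac{337}{97}\right) \left(-44\right) = \frac{73577}{97} \left(-44\right) = - \frac{3237388}{97}$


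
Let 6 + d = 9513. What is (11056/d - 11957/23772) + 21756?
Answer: 1639004645819/75333468 ≈ 21757.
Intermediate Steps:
d = 9507 (d = -6 + 9513 = 9507)
(11056/d - 11957/23772) + 21756 = (11056/9507 - 11957/23772) + 21756 = 49716011/75333468 + 21756 = 1639004645819/75333468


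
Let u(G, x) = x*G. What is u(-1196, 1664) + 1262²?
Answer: -397500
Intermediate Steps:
u(G, x) = G*x
u(-1196, 1664) + 1262² = -1196*1664 + 1262² = -1990144 + 1592644 = -397500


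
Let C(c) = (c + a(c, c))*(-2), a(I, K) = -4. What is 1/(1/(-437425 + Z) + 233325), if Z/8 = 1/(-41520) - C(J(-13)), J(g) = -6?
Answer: 2271066151/529896509676885 ≈ 4.2859e-6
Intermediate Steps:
C(c) = 8 - 2*c (C(c) = (c - 4)*(-2) = (-4 + c)*(-2) = 8 - 2*c)
Z = -830401/5190 (Z = 8*(1/(-41520) - (8 - 2*(-6))) = 8*(-1/41520 - (8 + 12)) = 8*(-1/41520 - 1*20) = 8*(-1/41520 - 20) = 8*(-830401/41520) = -830401/5190 ≈ -160.00)
1/(1/(-437425 + Z) + 233325) = 1/(1/(-437425 - 830401/5190) + 233325) = 1/(1/(-2271066151/5190) + 233325) = 1/(-5190/2271066151 + 233325) = 1/(529896509676885/2271066151) = 2271066151/529896509676885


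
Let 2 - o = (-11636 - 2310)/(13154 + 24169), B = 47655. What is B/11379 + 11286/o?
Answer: 799561364337/168014728 ≈ 4758.9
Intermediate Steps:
o = 88592/37323 (o = 2 - (-11636 - 2310)/(13154 + 24169) = 2 - (-13946)/37323 = 2 - 1*(-13946/37323) = 2 + 13946/37323 = 88592/37323 ≈ 2.3737)
B/11379 + 11286/o = 47655/11379 + 11286/(88592/37323) = 47655*(1/11379) + 11286*(37323/88592) = 15885/3793 + 210613689/44296 = 799561364337/168014728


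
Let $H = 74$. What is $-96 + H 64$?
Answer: $4640$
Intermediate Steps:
$-96 + H 64 = -96 + 74 \cdot 64 = -96 + 4736 = 4640$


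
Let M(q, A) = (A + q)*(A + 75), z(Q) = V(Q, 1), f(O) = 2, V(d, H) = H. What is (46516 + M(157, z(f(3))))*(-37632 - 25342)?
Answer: -3685490376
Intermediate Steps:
z(Q) = 1
M(q, A) = (75 + A)*(A + q) (M(q, A) = (A + q)*(75 + A) = (75 + A)*(A + q))
(46516 + M(157, z(f(3))))*(-37632 - 25342) = (46516 + (1² + 75*1 + 75*157 + 1*157))*(-37632 - 25342) = (46516 + (1 + 75 + 11775 + 157))*(-62974) = (46516 + 12008)*(-62974) = 58524*(-62974) = -3685490376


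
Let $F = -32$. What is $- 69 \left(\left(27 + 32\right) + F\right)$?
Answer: $-1863$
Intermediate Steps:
$- 69 \left(\left(27 + 32\right) + F\right) = - 69 \left(\left(27 + 32\right) - 32\right) = - 69 \left(59 - 32\right) = \left(-69\right) 27 = -1863$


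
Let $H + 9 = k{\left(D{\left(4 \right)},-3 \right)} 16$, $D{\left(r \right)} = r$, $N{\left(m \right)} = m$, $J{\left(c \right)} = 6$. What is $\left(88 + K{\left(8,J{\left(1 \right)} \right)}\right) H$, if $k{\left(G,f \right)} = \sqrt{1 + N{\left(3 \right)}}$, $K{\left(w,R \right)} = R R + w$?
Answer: $3036$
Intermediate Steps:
$K{\left(w,R \right)} = w + R^{2}$ ($K{\left(w,R \right)} = R^{2} + w = w + R^{2}$)
$k{\left(G,f \right)} = 2$ ($k{\left(G,f \right)} = \sqrt{1 + 3} = \sqrt{4} = 2$)
$H = 23$ ($H = -9 + 2 \cdot 16 = -9 + 32 = 23$)
$\left(88 + K{\left(8,J{\left(1 \right)} \right)}\right) H = \left(88 + \left(8 + 6^{2}\right)\right) 23 = \left(88 + \left(8 + 36\right)\right) 23 = \left(88 + 44\right) 23 = 132 \cdot 23 = 3036$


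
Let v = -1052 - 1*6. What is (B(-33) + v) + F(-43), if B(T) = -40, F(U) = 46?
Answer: -1052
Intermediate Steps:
v = -1058 (v = -1052 - 6 = -1058)
(B(-33) + v) + F(-43) = (-40 - 1058) + 46 = -1098 + 46 = -1052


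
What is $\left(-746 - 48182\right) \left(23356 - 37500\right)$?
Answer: $692037632$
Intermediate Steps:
$\left(-746 - 48182\right) \left(23356 - 37500\right) = \left(-48928\right) \left(-14144\right) = 692037632$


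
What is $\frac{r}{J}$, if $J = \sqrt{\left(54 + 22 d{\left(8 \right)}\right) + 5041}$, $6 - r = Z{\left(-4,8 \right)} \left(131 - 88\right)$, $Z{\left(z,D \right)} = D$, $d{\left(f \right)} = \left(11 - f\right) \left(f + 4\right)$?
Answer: $- \frac{338 \sqrt{7}}{203} \approx -4.4052$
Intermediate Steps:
$d{\left(f \right)} = \left(4 + f\right) \left(11 - f\right)$ ($d{\left(f \right)} = \left(11 - f\right) \left(4 + f\right) = \left(4 + f\right) \left(11 - f\right)$)
$r = -338$ ($r = 6 - 8 \left(131 - 88\right) = 6 - 8 \cdot 43 = 6 - 344 = -338$)
$J = 29 \sqrt{7}$ ($J = \sqrt{\left(54 + 22 \left(44 - 8^{2} + 7 \cdot 8\right)\right) + 5041} = \sqrt{\left(54 + 22 \left(44 - 64 + 56\right)\right) + 5041} = \sqrt{\left(54 + 22 \cdot 36\right) + 5041} = \sqrt{\left(54 + 792\right) + 5041} = \sqrt{846 + 5041} = \sqrt{5887} = 29 \sqrt{7} \approx 76.727$)
$\frac{r}{J} = - \frac{338}{29 \sqrt{7}} = - 338 \frac{\sqrt{7}}{203} = - \frac{338 \sqrt{7}}{203}$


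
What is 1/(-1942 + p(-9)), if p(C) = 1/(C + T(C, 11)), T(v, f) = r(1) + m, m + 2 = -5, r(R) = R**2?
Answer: -15/29131 ≈ -0.00051492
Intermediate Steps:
m = -7 (m = -2 - 5 = -7)
T(v, f) = -6 (T(v, f) = 1**2 - 7 = 1 - 7 = -6)
p(C) = 1/(-6 + C) (p(C) = 1/(C - 6) = 1/(-6 + C))
1/(-1942 + p(-9)) = 1/(-1942 + 1/(-6 - 9)) = 1/(-1942 + 1/(-15)) = 1/(-1942 - 1/15) = 1/(-29131/15) = -15/29131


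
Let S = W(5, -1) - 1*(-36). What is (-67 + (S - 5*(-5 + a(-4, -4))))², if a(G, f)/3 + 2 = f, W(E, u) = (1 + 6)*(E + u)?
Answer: 12544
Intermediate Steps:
W(E, u) = 7*E + 7*u (W(E, u) = 7*(E + u) = 7*E + 7*u)
a(G, f) = -6 + 3*f
S = 64 (S = (7*5 + 7*(-1)) - 1*(-36) = (35 - 7) + 36 = 28 + 36 = 64)
(-67 + (S - 5*(-5 + a(-4, -4))))² = (-67 + (64 - 5*(-5 + (-6 + 3*(-4)))))² = (-67 + (64 - 5*(-5 + (-6 - 12))))² = (-67 + (64 - 5*(-5 - 18)))² = (-67 + (64 - 5*(-23)))² = (-67 + (64 - 1*(-115)))² = (-67 + (64 + 115))² = (-67 + 179)² = 112² = 12544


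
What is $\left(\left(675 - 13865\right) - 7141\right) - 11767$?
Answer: $-32098$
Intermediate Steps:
$\left(\left(675 - 13865\right) - 7141\right) - 11767 = \left(-13190 - 7141\right) - 11767 = -20331 - 11767 = -32098$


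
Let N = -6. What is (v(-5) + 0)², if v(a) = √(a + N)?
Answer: -11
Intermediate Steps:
v(a) = √(-6 + a) (v(a) = √(a - 6) = √(-6 + a))
(v(-5) + 0)² = (√(-6 - 5) + 0)² = (√(-11) + 0)² = (I*√11 + 0)² = (I*√11)² = -11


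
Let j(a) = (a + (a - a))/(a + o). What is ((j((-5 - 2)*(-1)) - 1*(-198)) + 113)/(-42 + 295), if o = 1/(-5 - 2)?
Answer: 14977/12144 ≈ 1.2333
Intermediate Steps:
o = -⅐ (o = 1/(-7) = -⅐ ≈ -0.14286)
j(a) = a/(-⅐ + a) (j(a) = (a + (a - a))/(a - ⅐) = (a + 0)/(-⅐ + a) = a/(-⅐ + a))
((j((-5 - 2)*(-1)) - 1*(-198)) + 113)/(-42 + 295) = ((7*((-5 - 2)*(-1))/(-1 + 7*((-5 - 2)*(-1))) - 1*(-198)) + 113)/(-42 + 295) = ((7*(-7*(-1))/(-1 + 7*(-7*(-1))) + 198) + 113)/253 = ((7*7/(-1 + 7*7) + 198) + 113)*(1/253) = ((7*7/(-1 + 49) + 198) + 113)*(1/253) = ((7*7/48 + 198) + 113)*(1/253) = ((7*7*(1/48) + 198) + 113)*(1/253) = ((49/48 + 198) + 113)*(1/253) = (9553/48 + 113)*(1/253) = (14977/48)*(1/253) = 14977/12144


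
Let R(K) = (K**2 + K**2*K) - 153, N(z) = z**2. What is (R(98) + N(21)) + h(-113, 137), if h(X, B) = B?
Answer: 951221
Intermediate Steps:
R(K) = -153 + K**2 + K**3 (R(K) = (K**2 + K**3) - 153 = -153 + K**2 + K**3)
(R(98) + N(21)) + h(-113, 137) = ((-153 + 98**2 + 98**3) + 21**2) + 137 = ((-153 + 9604 + 941192) + 441) + 137 = (950643 + 441) + 137 = 951084 + 137 = 951221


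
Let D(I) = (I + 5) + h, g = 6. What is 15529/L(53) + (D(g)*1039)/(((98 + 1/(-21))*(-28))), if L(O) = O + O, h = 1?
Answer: 583999/4114 ≈ 141.95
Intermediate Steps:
D(I) = 6 + I (D(I) = (I + 5) + 1 = (5 + I) + 1 = 6 + I)
L(O) = 2*O
15529/L(53) + (D(g)*1039)/(((98 + 1/(-21))*(-28))) = 15529/((2*53)) + ((6 + 6)*1039)/(((98 + 1/(-21))*(-28))) = 15529/106 + (12*1039)/(((98 - 1/21)*(-28))) = 15529*(1/106) + 12468/(((2057/21)*(-28))) = 293/2 + 12468/(-8228/3) = 293/2 + 12468*(-3/8228) = 293/2 - 9351/2057 = 583999/4114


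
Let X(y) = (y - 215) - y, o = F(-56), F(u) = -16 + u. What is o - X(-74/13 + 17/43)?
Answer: 143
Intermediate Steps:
o = -72 (o = -16 - 56 = -72)
X(y) = -215 (X(y) = (-215 + y) - y = -215)
o - X(-74/13 + 17/43) = -72 - 1*(-215) = -72 + 215 = 143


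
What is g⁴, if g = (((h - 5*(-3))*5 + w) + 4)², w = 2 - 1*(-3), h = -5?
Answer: 146830437604321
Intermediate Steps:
w = 5 (w = 2 + 3 = 5)
g = 3481 (g = (((-5 - 5*(-3))*5 + 5) + 4)² = (((-5 + 15)*5 + 5) + 4)² = ((10*5 + 5) + 4)² = ((50 + 5) + 4)² = (55 + 4)² = 59² = 3481)
g⁴ = 3481⁴ = 146830437604321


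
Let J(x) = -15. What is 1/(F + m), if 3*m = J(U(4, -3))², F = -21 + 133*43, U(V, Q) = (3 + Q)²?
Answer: 1/5773 ≈ 0.00017322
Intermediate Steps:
F = 5698 (F = -21 + 5719 = 5698)
m = 75 (m = (⅓)*(-15)² = (⅓)*225 = 75)
1/(F + m) = 1/(5698 + 75) = 1/5773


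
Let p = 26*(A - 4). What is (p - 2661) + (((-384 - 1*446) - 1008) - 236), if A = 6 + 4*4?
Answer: -4267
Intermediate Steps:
A = 22 (A = 6 + 16 = 22)
p = 468 (p = 26*(22 - 4) = 26*18 = 468)
(p - 2661) + (((-384 - 1*446) - 1008) - 236) = (468 - 2661) + (((-384 - 1*446) - 1008) - 236) = -2193 + (((-384 - 446) - 1008) - 236) = -2193 + ((-830 - 1008) - 236) = -2193 + (-1838 - 236) = -2193 - 2074 = -4267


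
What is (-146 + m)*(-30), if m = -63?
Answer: 6270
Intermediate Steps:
(-146 + m)*(-30) = (-146 - 63)*(-30) = -209*(-30) = 6270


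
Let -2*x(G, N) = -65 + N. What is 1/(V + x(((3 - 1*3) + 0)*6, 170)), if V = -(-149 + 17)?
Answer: 2/159 ≈ 0.012579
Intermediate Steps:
x(G, N) = 65/2 - N/2 (x(G, N) = -(-65 + N)/2 = 65/2 - N/2)
V = 132 (V = -1*(-132) = 132)
1/(V + x(((3 - 1*3) + 0)*6, 170)) = 1/(132 + (65/2 - ½*170)) = 1/(132 + (65/2 - 85)) = 1/(132 - 105/2) = 1/(159/2) = 2/159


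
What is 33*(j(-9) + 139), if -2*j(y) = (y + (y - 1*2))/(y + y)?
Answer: 13706/3 ≈ 4568.7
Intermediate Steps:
j(y) = -(-2 + 2*y)/(4*y) (j(y) = -(y + (y - 1*2))/(2*(y + y)) = -(y + (y - 2))/(2*(2*y)) = -(y + (-2 + y))*1/(2*y)/2 = -(-2 + 2*y)*1/(2*y)/2 = -(-2 + 2*y)/(4*y))
33*(j(-9) + 139) = 33*((½)*(1 - 1*(-9))/(-9) + 139) = 33*((½)*(-⅑)*(1 + 9) + 139) = 33*((½)*(-⅑)*10 + 139) = 33*(-5/9 + 139) = 33*(1246/9) = 13706/3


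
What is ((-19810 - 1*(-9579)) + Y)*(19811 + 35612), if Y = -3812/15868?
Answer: -2249471590590/3967 ≈ -5.6705e+8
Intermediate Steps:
Y = -953/3967 (Y = -3812*1/15868 = -953/3967 ≈ -0.24023)
((-19810 - 1*(-9579)) + Y)*(19811 + 35612) = ((-19810 - 1*(-9579)) - 953/3967)*(19811 + 35612) = ((-19810 + 9579) - 953/3967)*55423 = (-10231 - 953/3967)*55423 = -40587330/3967*55423 = -2249471590590/3967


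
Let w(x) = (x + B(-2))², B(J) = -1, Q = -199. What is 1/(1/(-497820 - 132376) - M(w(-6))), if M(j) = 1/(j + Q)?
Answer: 47264700/315023 ≈ 150.04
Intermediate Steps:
w(x) = (-1 + x)² (w(x) = (x - 1)² = (-1 + x)²)
M(j) = 1/(-199 + j) (M(j) = 1/(j - 199) = 1/(-199 + j))
1/(1/(-497820 - 132376) - M(w(-6))) = 1/(1/(-497820 - 132376) - 1/(-199 + (-1 - 6)²)) = 1/(1/(-630196) - 1/(-199 + (-7)²)) = 1/(-1/630196 - 1/(-199 + 49)) = 1/(-1/630196 - 1/(-150)) = 1/(-1/630196 - 1*(-1/150)) = 1/(-1/630196 + 1/150) = 1/(315023/47264700) = 47264700/315023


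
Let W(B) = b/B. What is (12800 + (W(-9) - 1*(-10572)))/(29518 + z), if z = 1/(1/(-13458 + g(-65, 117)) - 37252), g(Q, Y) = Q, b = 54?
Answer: 11770828050702/14869952156323 ≈ 0.79158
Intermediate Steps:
W(B) = 54/B
z = -13523/503758797 (z = 1/(1/(-13458 - 65) - 37252) = 1/(1/(-13523) - 37252) = 1/(-1/13523 - 37252) = 1/(-503758797/13523) = -13523/503758797 ≈ -2.6844e-5)
(12800 + (W(-9) - 1*(-10572)))/(29518 + z) = (12800 + (54/(-9) - 1*(-10572)))/(29518 - 13523/503758797) = (12800 + (54*(-1/9) + 10572))/(14869952156323/503758797) = (12800 + (-6 + 10572))*(503758797/14869952156323) = (12800 + 10566)*(503758797/14869952156323) = 23366*(503758797/14869952156323) = 11770828050702/14869952156323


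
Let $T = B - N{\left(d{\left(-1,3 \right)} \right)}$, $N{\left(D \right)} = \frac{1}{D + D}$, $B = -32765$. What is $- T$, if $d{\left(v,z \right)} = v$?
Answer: $\frac{65529}{2} \approx 32765.0$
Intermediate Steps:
$N{\left(D \right)} = \frac{1}{2 D}$
$T = - \frac{65529}{2}$ ($T = -32765 - \frac{1}{2 \left(-1\right)} = -32765 - \frac{1}{2} \left(-1\right) = -32765 - - \frac{1}{2} = -32765 + \frac{1}{2} = - \frac{65529}{2} \approx -32765.0$)
$- T = \left(-1\right) \left(- \frac{65529}{2}\right) = \frac{65529}{2}$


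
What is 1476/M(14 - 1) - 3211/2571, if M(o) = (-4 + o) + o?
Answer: 1862077/28281 ≈ 65.842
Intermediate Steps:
M(o) = -4 + 2*o
1476/M(14 - 1) - 3211/2571 = 1476/(-4 + 2*(14 - 1)) - 3211/2571 = 1476/(-4 + 2*13) - 3211*1/2571 = 1476/(-4 + 26) - 3211/2571 = 1476/22 - 3211/2571 = 1476*(1/22) - 3211/2571 = 738/11 - 3211/2571 = 1862077/28281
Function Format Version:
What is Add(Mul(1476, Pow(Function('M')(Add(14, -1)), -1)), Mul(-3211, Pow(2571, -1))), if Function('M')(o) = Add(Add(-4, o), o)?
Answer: Rational(1862077, 28281) ≈ 65.842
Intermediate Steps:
Function('M')(o) = Add(-4, Mul(2, o))
Add(Mul(1476, Pow(Function('M')(Add(14, -1)), -1)), Mul(-3211, Pow(2571, -1))) = Add(Mul(1476, Pow(Add(-4, Mul(2, Add(14, -1))), -1)), Mul(-3211, Pow(2571, -1))) = Add(Mul(1476, Pow(Add(-4, Mul(2, 13)), -1)), Mul(-3211, Rational(1, 2571))) = Add(Mul(1476, Pow(Add(-4, 26), -1)), Rational(-3211, 2571)) = Add(Mul(1476, Pow(22, -1)), Rational(-3211, 2571)) = Add(Mul(1476, Rational(1, 22)), Rational(-3211, 2571)) = Add(Rational(738, 11), Rational(-3211, 2571)) = Rational(1862077, 28281)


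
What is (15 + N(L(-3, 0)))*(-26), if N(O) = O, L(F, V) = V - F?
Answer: -468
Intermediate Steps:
(15 + N(L(-3, 0)))*(-26) = (15 + (0 - 1*(-3)))*(-26) = (15 + (0 + 3))*(-26) = (15 + 3)*(-26) = 18*(-26) = -468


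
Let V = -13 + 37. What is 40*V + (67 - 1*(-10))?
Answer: 1037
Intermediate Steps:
V = 24
40*V + (67 - 1*(-10)) = 40*24 + (67 - 1*(-10)) = 960 + (67 + 10) = 960 + 77 = 1037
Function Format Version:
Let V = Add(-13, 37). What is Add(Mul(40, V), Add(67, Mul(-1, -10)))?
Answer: 1037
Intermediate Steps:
V = 24
Add(Mul(40, V), Add(67, Mul(-1, -10))) = Add(Mul(40, 24), Add(67, Mul(-1, -10))) = Add(960, Add(67, 10)) = Add(960, 77) = 1037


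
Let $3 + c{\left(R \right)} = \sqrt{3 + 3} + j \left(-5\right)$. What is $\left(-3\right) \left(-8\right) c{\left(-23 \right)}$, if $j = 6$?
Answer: $-792 + 24 \sqrt{6} \approx -733.21$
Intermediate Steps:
$c{\left(R \right)} = -33 + \sqrt{6}$ ($c{\left(R \right)} = -3 + \left(\sqrt{3 + 3} + 6 \left(-5\right)\right) = -3 - \left(30 - \sqrt{6}\right) = -33 + \sqrt{6}$)
$\left(-3\right) \left(-8\right) c{\left(-23 \right)} = \left(-3\right) \left(-8\right) \left(-33 + \sqrt{6}\right) = 24 \left(-33 + \sqrt{6}\right) = -792 + 24 \sqrt{6}$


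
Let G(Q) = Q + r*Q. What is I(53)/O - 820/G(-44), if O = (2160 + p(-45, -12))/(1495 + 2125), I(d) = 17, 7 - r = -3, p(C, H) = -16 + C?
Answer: 7876635/253979 ≈ 31.013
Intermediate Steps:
r = 10 (r = 7 - 1*(-3) = 7 + 3 = 10)
O = 2099/3620 (O = (2160 + (-16 - 45))/(1495 + 2125) = (2160 - 61)/3620 = 2099*(1/3620) = 2099/3620 ≈ 0.57983)
G(Q) = 11*Q (G(Q) = Q + 10*Q = 11*Q)
I(53)/O - 820/G(-44) = 17/(2099/3620) - 820/(11*(-44)) = 17*(3620/2099) - 820/(-484) = 61540/2099 - 820*(-1/484) = 61540/2099 + 205/121 = 7876635/253979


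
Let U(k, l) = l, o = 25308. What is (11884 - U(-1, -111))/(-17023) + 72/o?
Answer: -8398439/11967169 ≈ -0.70179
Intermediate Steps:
(11884 - U(-1, -111))/(-17023) + 72/o = (11884 - 1*(-111))/(-17023) + 72/25308 = (11884 + 111)*(-1/17023) + 72*(1/25308) = 11995*(-1/17023) + 2/703 = -11995/17023 + 2/703 = -8398439/11967169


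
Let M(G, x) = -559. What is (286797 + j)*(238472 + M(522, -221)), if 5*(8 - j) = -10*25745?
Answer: 80484778335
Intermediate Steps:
j = 51498 (j = 8 - (-2)*25745 = 8 - ⅕*(-257450) = 8 + 51490 = 51498)
(286797 + j)*(238472 + M(522, -221)) = (286797 + 51498)*(238472 - 559) = 338295*237913 = 80484778335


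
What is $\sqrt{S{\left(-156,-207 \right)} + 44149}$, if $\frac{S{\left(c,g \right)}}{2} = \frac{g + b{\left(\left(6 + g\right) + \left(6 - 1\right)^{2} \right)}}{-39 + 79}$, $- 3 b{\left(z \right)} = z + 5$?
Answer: $\frac{\sqrt{176566}}{2} \approx 210.1$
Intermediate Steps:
$b{\left(z \right)} = - \frac{5}{3} - \frac{z}{3}$ ($b{\left(z \right)} = - \frac{z + 5}{3} = - \frac{5 + z}{3} = - \frac{5}{3} - \frac{z}{3}$)
$S{\left(c,g \right)} = - \frac{3}{5} + \frac{g}{30}$ ($S{\left(c,g \right)} = 2 \frac{g - \left(\frac{5}{3} + \frac{\left(6 + g\right) + \left(6 - 1\right)^{2}}{3}\right)}{-39 + 79} = 2 \frac{g - \left(\frac{5}{3} + \frac{\left(6 + g\right) + 5^{2}}{3}\right)}{40} = 2 \left(g - \left(\frac{5}{3} + \frac{\left(6 + g\right) + 25}{3}\right)\right) \frac{1}{40} = 2 \left(g - \left(\frac{5}{3} + \frac{31 + g}{3}\right)\right) \frac{1}{40} = 2 \left(g - \left(12 + \frac{g}{3}\right)\right) \frac{1}{40} = 2 \left(-12 + \frac{2 g}{3}\right) \frac{1}{40} = 2 \left(- \frac{3}{10} + \frac{g}{60}\right) = - \frac{3}{5} + \frac{g}{30}$)
$\sqrt{S{\left(-156,-207 \right)} + 44149} = \sqrt{\left(- \frac{3}{5} + \frac{1}{30} \left(-207\right)\right) + 44149} = \sqrt{\left(- \frac{3}{5} - \frac{69}{10}\right) + 44149} = \sqrt{- \frac{15}{2} + 44149} = \sqrt{\frac{88283}{2}} = \frac{\sqrt{176566}}{2}$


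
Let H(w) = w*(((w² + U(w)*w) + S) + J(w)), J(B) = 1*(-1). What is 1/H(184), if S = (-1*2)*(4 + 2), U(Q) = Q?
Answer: 1/12456616 ≈ 8.0279e-8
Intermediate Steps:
J(B) = -1
S = -12 (S = -2*6 = -12)
H(w) = w*(-13 + 2*w²) (H(w) = w*(((w² + w*w) - 12) - 1) = w*(((w² + w²) - 12) - 1) = w*((2*w² - 12) - 1) = w*((-12 + 2*w²) - 1) = w*(-13 + 2*w²))
1/H(184) = 1/(184*(-13 + 2*184²)) = 1/(184*(-13 + 2*33856)) = 1/(184*(-13 + 67712)) = 1/(184*67699) = 1/12456616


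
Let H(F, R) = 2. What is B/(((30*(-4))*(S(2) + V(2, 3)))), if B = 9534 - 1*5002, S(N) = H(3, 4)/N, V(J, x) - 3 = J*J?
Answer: -1133/240 ≈ -4.7208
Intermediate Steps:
V(J, x) = 3 + J² (V(J, x) = 3 + J*J = 3 + J²)
S(N) = 2/N
B = 4532 (B = 9534 - 5002 = 4532)
B/(((30*(-4))*(S(2) + V(2, 3)))) = 4532/(((30*(-4))*(2/2 + (3 + 2²)))) = 4532/((-120*(2*(½) + (3 + 4)))) = 4532/((-120*(1 + 7))) = 4532/((-120*8)) = 4532/(-960) = 4532*(-1/960) = -1133/240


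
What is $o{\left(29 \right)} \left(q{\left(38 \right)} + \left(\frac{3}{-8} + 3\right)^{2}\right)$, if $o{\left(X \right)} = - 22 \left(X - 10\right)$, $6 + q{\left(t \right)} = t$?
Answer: $- \frac{520201}{32} \approx -16256.0$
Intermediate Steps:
$q{\left(t \right)} = -6 + t$
$o{\left(X \right)} = 220 - 22 X$ ($o{\left(X \right)} = - 22 \left(-10 + X\right) = 220 - 22 X$)
$o{\left(29 \right)} \left(q{\left(38 \right)} + \left(\frac{3}{-8} + 3\right)^{2}\right) = \left(220 - 638\right) \left(\left(-6 + 38\right) + \left(\frac{3}{-8} + 3\right)^{2}\right) = \left(220 - 638\right) \left(32 + \left(3 \left(- \frac{1}{8}\right) + 3\right)^{2}\right) = - 418 \left(32 + \left(- \frac{3}{8} + 3\right)^{2}\right) = - 418 \left(32 + \left(\frac{21}{8}\right)^{2}\right) = - 418 \left(32 + \frac{441}{64}\right) = \left(-418\right) \frac{2489}{64} = - \frac{520201}{32}$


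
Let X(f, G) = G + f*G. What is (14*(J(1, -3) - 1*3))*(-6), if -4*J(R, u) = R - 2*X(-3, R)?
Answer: 357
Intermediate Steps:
X(f, G) = G + G*f
J(R, u) = -5*R/4 (J(R, u) = -(R - 2*R*(1 - 3))/4 = -(R - 2*R*(-2))/4 = -(R - (-4)*R)/4 = -(R + 4*R)/4 = -5*R/4)
(14*(J(1, -3) - 1*3))*(-6) = (14*(-5/4*1 - 1*3))*(-6) = (14*(-5/4 - 3))*(-6) = (14*(-17/4))*(-6) = -119/2*(-6) = 357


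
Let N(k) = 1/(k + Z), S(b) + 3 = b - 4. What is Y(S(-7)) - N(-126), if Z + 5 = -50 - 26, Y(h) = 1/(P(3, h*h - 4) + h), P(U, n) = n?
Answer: 385/36846 ≈ 0.010449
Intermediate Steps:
S(b) = -7 + b (S(b) = -3 + (b - 4) = -3 + (-4 + b) = -7 + b)
Y(h) = 1/(-4 + h + h²) (Y(h) = 1/((h*h - 4) + h) = 1/((h² - 4) + h) = 1/((-4 + h²) + h) = 1/(-4 + h + h²))
Z = -81 (Z = -5 + (-50 - 26) = -5 - 76 = -81)
N(k) = 1/(-81 + k) (N(k) = 1/(k - 81) = 1/(-81 + k))
Y(S(-7)) - N(-126) = 1/(-4 + (-7 - 7) + (-7 - 7)²) - 1/(-81 - 126) = 1/(-4 - 14 + (-14)²) - 1/(-207) = 1/(-4 - 14 + 196) - 1*(-1/207) = 1/178 + 1/207 = 385/36846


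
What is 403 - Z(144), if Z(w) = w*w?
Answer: -20333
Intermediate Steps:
Z(w) = w²
403 - Z(144) = 403 - 1*144² = 403 - 1*20736 = 403 - 20736 = -20333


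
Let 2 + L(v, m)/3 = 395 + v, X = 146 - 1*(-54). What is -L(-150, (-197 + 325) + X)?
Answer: -729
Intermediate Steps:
X = 200 (X = 146 + 54 = 200)
L(v, m) = 1179 + 3*v (L(v, m) = -6 + 3*(395 + v) = -6 + (1185 + 3*v) = 1179 + 3*v)
-L(-150, (-197 + 325) + X) = -(1179 + 3*(-150)) = -(1179 - 450) = -1*729 = -729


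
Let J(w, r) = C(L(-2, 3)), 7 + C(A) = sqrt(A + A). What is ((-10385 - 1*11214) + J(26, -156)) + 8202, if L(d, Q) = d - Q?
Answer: -13404 + I*sqrt(10) ≈ -13404.0 + 3.1623*I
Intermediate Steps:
C(A) = -7 + sqrt(2)*sqrt(A) (C(A) = -7 + sqrt(A + A) = -7 + sqrt(2*A) = -7 + sqrt(2)*sqrt(A))
J(w, r) = -7 + I*sqrt(10) (J(w, r) = -7 + sqrt(2)*sqrt(-2 - 1*3) = -7 + sqrt(2)*sqrt(-2 - 3) = -7 + sqrt(2)*sqrt(-5) = -7 + sqrt(2)*(I*sqrt(5)) = -7 + I*sqrt(10))
((-10385 - 1*11214) + J(26, -156)) + 8202 = ((-10385 - 1*11214) + (-7 + I*sqrt(10))) + 8202 = ((-10385 - 11214) + (-7 + I*sqrt(10))) + 8202 = (-21599 + (-7 + I*sqrt(10))) + 8202 = (-21606 + I*sqrt(10)) + 8202 = -13404 + I*sqrt(10)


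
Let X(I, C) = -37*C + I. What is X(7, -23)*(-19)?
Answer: -16302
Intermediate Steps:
X(I, C) = I - 37*C
X(7, -23)*(-19) = (7 - 37*(-23))*(-19) = (7 + 851)*(-19) = 858*(-19) = -16302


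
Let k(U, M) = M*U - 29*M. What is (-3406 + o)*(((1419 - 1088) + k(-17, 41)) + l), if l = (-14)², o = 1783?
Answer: 2205657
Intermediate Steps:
l = 196
k(U, M) = -29*M + M*U
(-3406 + o)*(((1419 - 1088) + k(-17, 41)) + l) = (-3406 + 1783)*(((1419 - 1088) + 41*(-29 - 17)) + 196) = -1623*((331 + 41*(-46)) + 196) = -1623*((331 - 1886) + 196) = -1623*(-1555 + 196) = -1623*(-1359) = 2205657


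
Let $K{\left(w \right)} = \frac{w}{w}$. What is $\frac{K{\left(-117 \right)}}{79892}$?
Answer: $\frac{1}{79892} \approx 1.2517 \cdot 10^{-5}$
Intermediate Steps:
$K{\left(w \right)} = 1$
$\frac{K{\left(-117 \right)}}{79892} = 1 \cdot \frac{1}{79892} = \frac{1}{79892}$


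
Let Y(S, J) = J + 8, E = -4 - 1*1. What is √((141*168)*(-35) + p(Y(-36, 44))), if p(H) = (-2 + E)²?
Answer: 7*I*√16919 ≈ 910.51*I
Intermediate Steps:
E = -5 (E = -4 - 1 = -5)
Y(S, J) = 8 + J
p(H) = 49 (p(H) = (-2 - 5)² = (-7)² = 49)
√((141*168)*(-35) + p(Y(-36, 44))) = √((141*168)*(-35) + 49) = √(23688*(-35) + 49) = √(-829080 + 49) = √(-829031) = 7*I*√16919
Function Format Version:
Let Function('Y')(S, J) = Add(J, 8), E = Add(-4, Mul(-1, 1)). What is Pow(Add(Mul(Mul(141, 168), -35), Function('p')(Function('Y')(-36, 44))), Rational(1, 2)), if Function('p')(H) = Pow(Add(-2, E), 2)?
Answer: Mul(7, I, Pow(16919, Rational(1, 2))) ≈ Mul(910.51, I)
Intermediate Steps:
E = -5 (E = Add(-4, -1) = -5)
Function('Y')(S, J) = Add(8, J)
Function('p')(H) = 49 (Function('p')(H) = Pow(Add(-2, -5), 2) = Pow(-7, 2) = 49)
Pow(Add(Mul(Mul(141, 168), -35), Function('p')(Function('Y')(-36, 44))), Rational(1, 2)) = Pow(Add(Mul(Mul(141, 168), -35), 49), Rational(1, 2)) = Pow(Add(Mul(23688, -35), 49), Rational(1, 2)) = Pow(Add(-829080, 49), Rational(1, 2)) = Pow(-829031, Rational(1, 2)) = Mul(7, I, Pow(16919, Rational(1, 2)))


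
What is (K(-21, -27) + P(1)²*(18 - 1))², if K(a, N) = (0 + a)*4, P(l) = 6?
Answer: 278784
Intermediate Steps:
K(a, N) = 4*a (K(a, N) = a*4 = 4*a)
(K(-21, -27) + P(1)²*(18 - 1))² = (4*(-21) + 6²*(18 - 1))² = (-84 + 36*17)² = (-84 + 612)² = 528² = 278784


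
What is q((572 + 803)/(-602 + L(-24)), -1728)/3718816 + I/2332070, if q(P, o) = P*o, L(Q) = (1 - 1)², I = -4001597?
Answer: -139889737141711/81576072123910 ≈ -1.7148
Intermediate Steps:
L(Q) = 0 (L(Q) = 0² = 0)
q((572 + 803)/(-602 + L(-24)), -1728)/3718816 + I/2332070 = (((572 + 803)/(-602 + 0))*(-1728))/3718816 - 4001597/2332070 = ((1375/(-602))*(-1728))*(1/3718816) - 4001597*1/2332070 = ((1375*(-1/602))*(-1728))*(1/3718816) - 4001597/2332070 = -1375/602*(-1728)*(1/3718816) - 4001597/2332070 = (1188000/301)*(1/3718816) - 4001597/2332070 = 37125/34980113 - 4001597/2332070 = -139889737141711/81576072123910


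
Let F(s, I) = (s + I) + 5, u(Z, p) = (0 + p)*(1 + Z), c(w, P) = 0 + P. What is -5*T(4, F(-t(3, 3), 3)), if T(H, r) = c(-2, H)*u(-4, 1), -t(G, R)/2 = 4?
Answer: 60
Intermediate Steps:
t(G, R) = -8 (t(G, R) = -2*4 = -8)
c(w, P) = P
u(Z, p) = p*(1 + Z)
F(s, I) = 5 + I + s (F(s, I) = (I + s) + 5 = 5 + I + s)
T(H, r) = -3*H (T(H, r) = H*(1*(1 - 4)) = H*(1*(-3)) = H*(-3) = -3*H)
-5*T(4, F(-t(3, 3), 3)) = -(-15)*4 = -5*(-12) = 60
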